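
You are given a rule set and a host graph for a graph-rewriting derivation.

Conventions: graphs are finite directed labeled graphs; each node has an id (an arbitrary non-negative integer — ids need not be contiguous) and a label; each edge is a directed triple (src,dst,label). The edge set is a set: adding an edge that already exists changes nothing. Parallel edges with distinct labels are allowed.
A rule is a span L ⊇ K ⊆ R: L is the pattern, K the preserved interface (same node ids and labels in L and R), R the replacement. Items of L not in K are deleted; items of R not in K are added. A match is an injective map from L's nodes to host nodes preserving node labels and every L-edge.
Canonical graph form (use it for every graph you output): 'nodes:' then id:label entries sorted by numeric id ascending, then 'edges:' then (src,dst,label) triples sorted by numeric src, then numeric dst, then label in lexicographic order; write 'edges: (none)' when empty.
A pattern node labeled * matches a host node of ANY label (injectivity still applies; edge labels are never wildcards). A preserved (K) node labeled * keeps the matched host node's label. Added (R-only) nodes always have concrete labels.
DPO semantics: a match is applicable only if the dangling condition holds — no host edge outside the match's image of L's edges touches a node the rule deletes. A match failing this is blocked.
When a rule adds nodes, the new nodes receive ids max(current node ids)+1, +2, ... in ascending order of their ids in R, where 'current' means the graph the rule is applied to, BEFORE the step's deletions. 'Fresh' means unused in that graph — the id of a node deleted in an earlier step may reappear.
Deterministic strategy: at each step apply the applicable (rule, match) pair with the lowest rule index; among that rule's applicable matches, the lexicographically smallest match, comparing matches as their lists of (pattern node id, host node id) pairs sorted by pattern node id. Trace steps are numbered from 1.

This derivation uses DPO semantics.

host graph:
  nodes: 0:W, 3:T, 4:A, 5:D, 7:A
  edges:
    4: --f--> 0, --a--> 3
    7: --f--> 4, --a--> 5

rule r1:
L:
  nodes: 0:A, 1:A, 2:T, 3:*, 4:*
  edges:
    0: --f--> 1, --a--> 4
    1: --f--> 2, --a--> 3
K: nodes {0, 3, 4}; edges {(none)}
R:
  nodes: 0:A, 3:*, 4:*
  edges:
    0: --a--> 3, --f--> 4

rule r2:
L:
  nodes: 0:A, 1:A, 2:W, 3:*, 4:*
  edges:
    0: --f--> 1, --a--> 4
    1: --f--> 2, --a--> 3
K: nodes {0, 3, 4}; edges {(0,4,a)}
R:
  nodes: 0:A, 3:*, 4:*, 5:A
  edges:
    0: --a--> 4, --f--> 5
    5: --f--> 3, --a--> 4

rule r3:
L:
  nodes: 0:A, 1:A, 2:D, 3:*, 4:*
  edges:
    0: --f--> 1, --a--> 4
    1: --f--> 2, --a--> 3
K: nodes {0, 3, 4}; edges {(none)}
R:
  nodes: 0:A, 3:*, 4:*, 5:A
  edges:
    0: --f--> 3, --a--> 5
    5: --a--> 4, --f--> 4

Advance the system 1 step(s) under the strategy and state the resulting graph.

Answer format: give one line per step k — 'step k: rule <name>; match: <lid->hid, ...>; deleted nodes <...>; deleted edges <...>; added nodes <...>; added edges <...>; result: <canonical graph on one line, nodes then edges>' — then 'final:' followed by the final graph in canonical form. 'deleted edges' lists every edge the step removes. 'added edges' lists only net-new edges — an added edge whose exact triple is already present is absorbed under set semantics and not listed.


step 1: rule r2; match: 0->7, 1->4, 2->0, 3->3, 4->5; deleted nodes 0, 4; deleted edges (4,0,f); (4,3,a); (7,4,f); added nodes 8; added edges (7,8,f); (8,3,f); (8,5,a); result: nodes: 3:T, 5:D, 7:A, 8:A edges: (7,5,a); (7,8,f); (8,3,f); (8,5,a)
final:
nodes: 3:T, 5:D, 7:A, 8:A
edges: (7,5,a); (7,8,f); (8,3,f); (8,5,a)


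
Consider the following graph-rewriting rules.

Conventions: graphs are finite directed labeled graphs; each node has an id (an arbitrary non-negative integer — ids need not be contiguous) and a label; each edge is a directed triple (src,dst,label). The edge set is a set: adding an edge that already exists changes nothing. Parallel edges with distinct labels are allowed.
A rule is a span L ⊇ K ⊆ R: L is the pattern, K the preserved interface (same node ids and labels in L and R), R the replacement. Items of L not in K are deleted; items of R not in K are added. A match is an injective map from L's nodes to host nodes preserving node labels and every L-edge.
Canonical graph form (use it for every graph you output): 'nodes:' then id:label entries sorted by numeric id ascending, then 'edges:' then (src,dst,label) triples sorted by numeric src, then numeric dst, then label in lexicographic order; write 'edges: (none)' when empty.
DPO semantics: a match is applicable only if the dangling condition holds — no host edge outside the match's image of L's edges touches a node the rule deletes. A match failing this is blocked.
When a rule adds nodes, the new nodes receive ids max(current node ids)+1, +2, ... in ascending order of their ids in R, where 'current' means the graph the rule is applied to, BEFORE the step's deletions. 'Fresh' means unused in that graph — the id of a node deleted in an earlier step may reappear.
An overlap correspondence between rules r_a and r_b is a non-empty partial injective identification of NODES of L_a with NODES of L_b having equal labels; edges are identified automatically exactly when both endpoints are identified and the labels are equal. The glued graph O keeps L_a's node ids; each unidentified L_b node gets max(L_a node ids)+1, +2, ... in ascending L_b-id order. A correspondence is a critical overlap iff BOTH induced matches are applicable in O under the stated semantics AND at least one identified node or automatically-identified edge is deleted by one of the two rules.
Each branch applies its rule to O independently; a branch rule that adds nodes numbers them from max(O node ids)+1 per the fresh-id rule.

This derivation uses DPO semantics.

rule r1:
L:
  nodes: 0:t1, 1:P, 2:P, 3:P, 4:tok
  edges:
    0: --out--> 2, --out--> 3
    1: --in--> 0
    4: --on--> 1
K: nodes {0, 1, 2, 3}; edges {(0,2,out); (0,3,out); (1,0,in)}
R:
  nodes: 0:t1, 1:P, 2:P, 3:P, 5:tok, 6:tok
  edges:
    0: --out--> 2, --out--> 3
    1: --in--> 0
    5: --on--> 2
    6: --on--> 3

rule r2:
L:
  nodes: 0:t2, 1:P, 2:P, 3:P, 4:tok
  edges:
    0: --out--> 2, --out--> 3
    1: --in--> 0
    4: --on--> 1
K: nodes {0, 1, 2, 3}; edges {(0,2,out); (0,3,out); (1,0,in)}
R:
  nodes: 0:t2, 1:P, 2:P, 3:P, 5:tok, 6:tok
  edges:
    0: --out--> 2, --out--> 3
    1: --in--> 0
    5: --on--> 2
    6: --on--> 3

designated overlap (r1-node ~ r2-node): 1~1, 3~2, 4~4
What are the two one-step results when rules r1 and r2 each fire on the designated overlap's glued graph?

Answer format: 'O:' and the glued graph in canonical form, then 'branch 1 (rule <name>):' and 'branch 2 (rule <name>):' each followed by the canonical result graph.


O:
nodes: 0:t1, 1:P, 2:P, 3:P, 4:tok, 5:t2, 6:P
edges: (0,2,out); (0,3,out); (1,0,in); (1,5,in); (4,1,on); (5,3,out); (5,6,out)
branch 1 (rule r1):
nodes: 0:t1, 1:P, 2:P, 3:P, 5:t2, 6:P, 7:tok, 8:tok
edges: (0,2,out); (0,3,out); (1,0,in); (1,5,in); (5,3,out); (5,6,out); (7,2,on); (8,3,on)
branch 2 (rule r2):
nodes: 0:t1, 1:P, 2:P, 3:P, 5:t2, 6:P, 7:tok, 8:tok
edges: (0,2,out); (0,3,out); (1,0,in); (1,5,in); (5,3,out); (5,6,out); (7,3,on); (8,6,on)


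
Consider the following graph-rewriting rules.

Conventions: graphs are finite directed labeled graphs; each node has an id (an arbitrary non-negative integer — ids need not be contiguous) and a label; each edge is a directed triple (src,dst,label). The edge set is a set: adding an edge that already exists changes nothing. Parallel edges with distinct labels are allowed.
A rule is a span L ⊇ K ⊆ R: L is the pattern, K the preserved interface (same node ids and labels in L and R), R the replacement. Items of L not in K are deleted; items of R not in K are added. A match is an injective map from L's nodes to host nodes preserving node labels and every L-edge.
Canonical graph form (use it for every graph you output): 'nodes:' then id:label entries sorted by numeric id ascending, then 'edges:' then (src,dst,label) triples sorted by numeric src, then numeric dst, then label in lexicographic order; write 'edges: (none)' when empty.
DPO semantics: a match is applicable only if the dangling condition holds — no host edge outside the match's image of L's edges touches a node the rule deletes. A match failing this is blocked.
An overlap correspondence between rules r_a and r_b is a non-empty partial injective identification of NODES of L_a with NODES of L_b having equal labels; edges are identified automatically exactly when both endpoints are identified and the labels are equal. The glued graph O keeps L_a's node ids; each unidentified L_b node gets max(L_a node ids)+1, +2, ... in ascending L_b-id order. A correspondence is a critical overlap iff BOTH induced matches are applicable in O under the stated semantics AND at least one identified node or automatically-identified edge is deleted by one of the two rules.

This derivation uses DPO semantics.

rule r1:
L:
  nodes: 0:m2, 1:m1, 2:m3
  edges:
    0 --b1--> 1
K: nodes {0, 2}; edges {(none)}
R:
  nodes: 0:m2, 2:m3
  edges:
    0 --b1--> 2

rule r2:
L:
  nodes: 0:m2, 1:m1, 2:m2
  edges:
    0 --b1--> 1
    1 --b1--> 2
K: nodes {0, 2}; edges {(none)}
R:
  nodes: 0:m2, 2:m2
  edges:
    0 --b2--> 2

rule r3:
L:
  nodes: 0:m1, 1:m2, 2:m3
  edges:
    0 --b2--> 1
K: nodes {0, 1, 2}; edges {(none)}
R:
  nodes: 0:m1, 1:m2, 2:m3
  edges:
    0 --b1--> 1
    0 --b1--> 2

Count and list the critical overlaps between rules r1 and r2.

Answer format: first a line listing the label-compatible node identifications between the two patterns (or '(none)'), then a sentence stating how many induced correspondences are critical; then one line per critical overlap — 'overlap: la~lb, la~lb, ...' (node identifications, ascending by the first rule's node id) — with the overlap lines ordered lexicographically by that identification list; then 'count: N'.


label-compatible node identifications between L(r1) and L(r2): 0~0, 0~2, 1~1
0 of the induced correspondences are critical overlaps of r1 and r2.
count: 0


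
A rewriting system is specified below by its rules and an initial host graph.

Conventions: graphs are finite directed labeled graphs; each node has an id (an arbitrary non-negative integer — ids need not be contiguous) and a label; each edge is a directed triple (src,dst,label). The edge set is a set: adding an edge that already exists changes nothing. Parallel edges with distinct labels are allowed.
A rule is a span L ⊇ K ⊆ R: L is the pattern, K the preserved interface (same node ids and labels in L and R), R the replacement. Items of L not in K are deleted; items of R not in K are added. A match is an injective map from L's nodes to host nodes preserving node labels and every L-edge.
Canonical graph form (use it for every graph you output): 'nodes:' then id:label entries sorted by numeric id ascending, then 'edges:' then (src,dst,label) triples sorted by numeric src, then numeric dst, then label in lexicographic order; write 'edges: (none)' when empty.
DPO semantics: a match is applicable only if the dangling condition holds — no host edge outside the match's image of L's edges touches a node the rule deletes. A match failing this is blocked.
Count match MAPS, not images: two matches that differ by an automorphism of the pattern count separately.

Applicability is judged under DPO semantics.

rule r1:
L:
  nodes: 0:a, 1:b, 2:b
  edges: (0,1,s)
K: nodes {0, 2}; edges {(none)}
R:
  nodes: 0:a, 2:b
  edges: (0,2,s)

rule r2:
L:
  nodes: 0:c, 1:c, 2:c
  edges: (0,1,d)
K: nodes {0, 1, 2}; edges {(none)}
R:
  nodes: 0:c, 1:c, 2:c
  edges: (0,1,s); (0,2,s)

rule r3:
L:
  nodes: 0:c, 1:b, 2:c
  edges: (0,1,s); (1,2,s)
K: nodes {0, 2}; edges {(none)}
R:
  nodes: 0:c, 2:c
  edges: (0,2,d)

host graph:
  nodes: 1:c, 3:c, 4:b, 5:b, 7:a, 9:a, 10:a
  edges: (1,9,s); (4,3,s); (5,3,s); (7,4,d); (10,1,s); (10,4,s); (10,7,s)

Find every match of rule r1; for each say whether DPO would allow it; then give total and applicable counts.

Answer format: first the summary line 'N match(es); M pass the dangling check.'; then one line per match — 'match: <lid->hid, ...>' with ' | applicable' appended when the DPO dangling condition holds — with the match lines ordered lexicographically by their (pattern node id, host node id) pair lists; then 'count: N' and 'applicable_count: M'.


1 match(es); 0 pass the dangling check.
match: 0->10, 1->4, 2->5
count: 1
applicable_count: 0


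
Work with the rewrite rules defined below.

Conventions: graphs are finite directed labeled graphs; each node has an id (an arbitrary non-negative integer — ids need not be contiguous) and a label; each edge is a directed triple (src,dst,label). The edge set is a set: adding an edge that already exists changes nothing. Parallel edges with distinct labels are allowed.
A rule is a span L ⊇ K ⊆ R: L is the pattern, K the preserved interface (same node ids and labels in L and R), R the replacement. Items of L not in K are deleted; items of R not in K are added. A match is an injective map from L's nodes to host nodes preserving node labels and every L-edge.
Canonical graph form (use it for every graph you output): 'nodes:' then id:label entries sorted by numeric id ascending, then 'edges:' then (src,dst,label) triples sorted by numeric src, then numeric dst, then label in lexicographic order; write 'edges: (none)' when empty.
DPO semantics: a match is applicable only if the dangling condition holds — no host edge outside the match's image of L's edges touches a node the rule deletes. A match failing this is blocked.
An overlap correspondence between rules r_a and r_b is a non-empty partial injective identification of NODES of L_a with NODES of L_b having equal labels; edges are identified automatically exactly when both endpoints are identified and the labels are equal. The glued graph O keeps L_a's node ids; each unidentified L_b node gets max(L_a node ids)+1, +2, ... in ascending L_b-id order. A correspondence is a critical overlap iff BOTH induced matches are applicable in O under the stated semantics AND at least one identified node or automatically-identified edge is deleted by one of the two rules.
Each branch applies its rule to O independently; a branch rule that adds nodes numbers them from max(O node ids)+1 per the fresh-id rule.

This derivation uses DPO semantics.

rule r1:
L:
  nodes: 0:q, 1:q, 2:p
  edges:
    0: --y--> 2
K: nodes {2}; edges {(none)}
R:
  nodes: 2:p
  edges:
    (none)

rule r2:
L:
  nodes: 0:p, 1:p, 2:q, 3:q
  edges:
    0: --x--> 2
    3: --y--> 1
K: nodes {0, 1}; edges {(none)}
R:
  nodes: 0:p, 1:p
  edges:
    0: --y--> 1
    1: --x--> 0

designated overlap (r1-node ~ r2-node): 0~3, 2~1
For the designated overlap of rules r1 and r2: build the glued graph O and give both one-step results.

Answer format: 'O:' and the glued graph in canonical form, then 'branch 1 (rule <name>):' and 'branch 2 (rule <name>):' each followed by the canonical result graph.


O:
nodes: 0:q, 1:q, 2:p, 3:p, 4:q
edges: (0,2,y); (3,4,x)
branch 1 (rule r1):
nodes: 2:p, 3:p, 4:q
edges: (3,4,x)
branch 2 (rule r2):
nodes: 1:q, 2:p, 3:p
edges: (2,3,x); (3,2,y)


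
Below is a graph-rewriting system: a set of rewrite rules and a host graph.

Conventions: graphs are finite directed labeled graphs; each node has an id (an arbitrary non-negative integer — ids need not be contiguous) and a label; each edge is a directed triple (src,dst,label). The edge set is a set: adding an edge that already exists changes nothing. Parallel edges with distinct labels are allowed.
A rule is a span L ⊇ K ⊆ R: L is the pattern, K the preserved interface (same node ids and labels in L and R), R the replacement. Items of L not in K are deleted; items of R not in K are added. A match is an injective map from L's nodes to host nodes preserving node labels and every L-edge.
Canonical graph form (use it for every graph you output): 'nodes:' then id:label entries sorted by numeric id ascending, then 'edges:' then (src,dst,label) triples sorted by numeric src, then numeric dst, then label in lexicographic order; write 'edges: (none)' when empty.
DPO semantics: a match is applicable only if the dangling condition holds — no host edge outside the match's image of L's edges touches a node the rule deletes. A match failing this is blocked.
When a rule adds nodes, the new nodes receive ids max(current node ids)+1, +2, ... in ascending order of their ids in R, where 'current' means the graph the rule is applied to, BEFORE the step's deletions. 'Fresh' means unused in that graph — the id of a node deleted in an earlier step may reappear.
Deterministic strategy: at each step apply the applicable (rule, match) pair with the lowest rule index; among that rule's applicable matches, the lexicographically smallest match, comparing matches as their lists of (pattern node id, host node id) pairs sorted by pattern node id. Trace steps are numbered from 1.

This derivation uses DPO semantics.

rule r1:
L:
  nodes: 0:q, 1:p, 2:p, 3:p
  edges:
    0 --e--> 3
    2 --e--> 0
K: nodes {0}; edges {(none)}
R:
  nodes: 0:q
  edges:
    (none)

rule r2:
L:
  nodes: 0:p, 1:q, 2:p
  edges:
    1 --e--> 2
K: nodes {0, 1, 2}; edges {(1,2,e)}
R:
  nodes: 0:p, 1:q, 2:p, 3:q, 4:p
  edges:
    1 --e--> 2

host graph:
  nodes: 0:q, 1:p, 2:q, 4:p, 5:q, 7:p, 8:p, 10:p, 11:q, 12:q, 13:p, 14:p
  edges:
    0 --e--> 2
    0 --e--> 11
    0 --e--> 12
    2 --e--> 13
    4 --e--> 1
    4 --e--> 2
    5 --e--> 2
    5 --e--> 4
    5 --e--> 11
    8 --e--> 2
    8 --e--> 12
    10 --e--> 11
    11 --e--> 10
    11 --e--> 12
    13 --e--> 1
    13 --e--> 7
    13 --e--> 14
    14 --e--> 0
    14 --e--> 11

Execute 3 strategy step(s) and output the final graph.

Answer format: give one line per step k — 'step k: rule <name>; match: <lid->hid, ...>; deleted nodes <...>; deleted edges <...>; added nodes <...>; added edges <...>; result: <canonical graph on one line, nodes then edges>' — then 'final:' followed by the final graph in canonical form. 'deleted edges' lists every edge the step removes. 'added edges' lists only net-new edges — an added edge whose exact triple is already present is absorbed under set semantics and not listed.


step 1: rule r2; match: 0->1, 1->2, 2->13; deleted nodes (none); deleted edges (none); added nodes 15, 16; added edges (none); result: nodes: 0:q, 1:p, 2:q, 4:p, 5:q, 7:p, 8:p, 10:p, 11:q, 12:q, 13:p, 14:p, 15:q, 16:p edges: (0,2,e); (0,11,e); (0,12,e); (2,13,e); (4,1,e); (4,2,e); (5,2,e); (5,4,e); (5,11,e); (8,2,e); (8,12,e); (10,11,e); (11,10,e); (11,12,e); (13,1,e); (13,7,e); (13,14,e); (14,0,e); (14,11,e)
step 2: rule r2; match: 0->1, 1->2, 2->13; deleted nodes (none); deleted edges (none); added nodes 17, 18; added edges (none); result: nodes: 0:q, 1:p, 2:q, 4:p, 5:q, 7:p, 8:p, 10:p, 11:q, 12:q, 13:p, 14:p, 15:q, 16:p, 17:q, 18:p edges: (0,2,e); (0,11,e); (0,12,e); (2,13,e); (4,1,e); (4,2,e); (5,2,e); (5,4,e); (5,11,e); (8,2,e); (8,12,e); (10,11,e); (11,10,e); (11,12,e); (13,1,e); (13,7,e); (13,14,e); (14,0,e); (14,11,e)
step 3: rule r2; match: 0->1, 1->2, 2->13; deleted nodes (none); deleted edges (none); added nodes 19, 20; added edges (none); result: nodes: 0:q, 1:p, 2:q, 4:p, 5:q, 7:p, 8:p, 10:p, 11:q, 12:q, 13:p, 14:p, 15:q, 16:p, 17:q, 18:p, 19:q, 20:p edges: (0,2,e); (0,11,e); (0,12,e); (2,13,e); (4,1,e); (4,2,e); (5,2,e); (5,4,e); (5,11,e); (8,2,e); (8,12,e); (10,11,e); (11,10,e); (11,12,e); (13,1,e); (13,7,e); (13,14,e); (14,0,e); (14,11,e)
final:
nodes: 0:q, 1:p, 2:q, 4:p, 5:q, 7:p, 8:p, 10:p, 11:q, 12:q, 13:p, 14:p, 15:q, 16:p, 17:q, 18:p, 19:q, 20:p
edges: (0,2,e); (0,11,e); (0,12,e); (2,13,e); (4,1,e); (4,2,e); (5,2,e); (5,4,e); (5,11,e); (8,2,e); (8,12,e); (10,11,e); (11,10,e); (11,12,e); (13,1,e); (13,7,e); (13,14,e); (14,0,e); (14,11,e)


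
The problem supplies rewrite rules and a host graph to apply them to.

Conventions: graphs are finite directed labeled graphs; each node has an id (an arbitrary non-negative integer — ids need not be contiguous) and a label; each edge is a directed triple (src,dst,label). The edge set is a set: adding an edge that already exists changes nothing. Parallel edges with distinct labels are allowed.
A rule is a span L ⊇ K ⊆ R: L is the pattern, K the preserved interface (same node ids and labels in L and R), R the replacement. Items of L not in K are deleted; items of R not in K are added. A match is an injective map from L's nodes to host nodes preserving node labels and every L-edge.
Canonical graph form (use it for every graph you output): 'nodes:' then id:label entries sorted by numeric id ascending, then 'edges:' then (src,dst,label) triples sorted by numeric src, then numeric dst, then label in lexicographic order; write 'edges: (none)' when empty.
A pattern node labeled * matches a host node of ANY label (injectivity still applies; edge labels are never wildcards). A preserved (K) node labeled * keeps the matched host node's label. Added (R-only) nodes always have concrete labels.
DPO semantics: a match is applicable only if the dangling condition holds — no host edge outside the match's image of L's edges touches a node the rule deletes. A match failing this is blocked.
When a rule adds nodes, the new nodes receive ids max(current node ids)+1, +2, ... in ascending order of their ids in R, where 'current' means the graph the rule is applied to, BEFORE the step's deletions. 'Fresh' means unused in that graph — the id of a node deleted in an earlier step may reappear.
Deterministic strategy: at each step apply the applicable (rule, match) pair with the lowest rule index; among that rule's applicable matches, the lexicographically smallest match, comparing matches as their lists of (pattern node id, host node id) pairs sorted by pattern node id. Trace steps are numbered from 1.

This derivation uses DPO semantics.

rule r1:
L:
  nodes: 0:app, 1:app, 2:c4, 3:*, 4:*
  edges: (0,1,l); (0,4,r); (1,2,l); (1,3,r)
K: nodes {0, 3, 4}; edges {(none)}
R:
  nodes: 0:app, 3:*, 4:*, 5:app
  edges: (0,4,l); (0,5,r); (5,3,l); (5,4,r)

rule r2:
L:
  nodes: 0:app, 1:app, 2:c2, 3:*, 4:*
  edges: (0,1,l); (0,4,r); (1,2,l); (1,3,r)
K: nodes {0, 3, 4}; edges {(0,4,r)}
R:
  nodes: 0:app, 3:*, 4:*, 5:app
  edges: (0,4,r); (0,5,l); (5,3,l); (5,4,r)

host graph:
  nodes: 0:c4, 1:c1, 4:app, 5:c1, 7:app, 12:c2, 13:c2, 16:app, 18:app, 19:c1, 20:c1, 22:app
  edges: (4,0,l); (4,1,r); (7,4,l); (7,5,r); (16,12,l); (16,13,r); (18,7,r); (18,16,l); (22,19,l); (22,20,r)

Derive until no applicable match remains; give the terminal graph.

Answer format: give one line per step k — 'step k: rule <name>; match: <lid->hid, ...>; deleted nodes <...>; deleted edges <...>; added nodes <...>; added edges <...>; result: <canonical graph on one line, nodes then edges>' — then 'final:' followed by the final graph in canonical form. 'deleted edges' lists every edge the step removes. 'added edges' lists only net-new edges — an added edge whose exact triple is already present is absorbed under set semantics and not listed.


step 1: rule r1; match: 0->7, 1->4, 2->0, 3->1, 4->5; deleted nodes 0, 4; deleted edges (4,0,l); (4,1,r); (7,4,l); (7,5,r); added nodes 23; added edges (7,5,l); (7,23,r); (23,1,l); (23,5,r); result: nodes: 1:c1, 5:c1, 7:app, 12:c2, 13:c2, 16:app, 18:app, 19:c1, 20:c1, 22:app, 23:app edges: (7,5,l); (7,23,r); (16,12,l); (16,13,r); (18,7,r); (18,16,l); (22,19,l); (22,20,r); (23,1,l); (23,5,r)
step 2: rule r2; match: 0->18, 1->16, 2->12, 3->13, 4->7; deleted nodes 12, 16; deleted edges (16,12,l); (16,13,r); (18,16,l); added nodes 24; added edges (18,24,l); (24,7,r); (24,13,l); result: nodes: 1:c1, 5:c1, 7:app, 13:c2, 18:app, 19:c1, 20:c1, 22:app, 23:app, 24:app edges: (7,5,l); (7,23,r); (18,7,r); (18,24,l); (22,19,l); (22,20,r); (23,1,l); (23,5,r); (24,7,r); (24,13,l)
final:
nodes: 1:c1, 5:c1, 7:app, 13:c2, 18:app, 19:c1, 20:c1, 22:app, 23:app, 24:app
edges: (7,5,l); (7,23,r); (18,7,r); (18,24,l); (22,19,l); (22,20,r); (23,1,l); (23,5,r); (24,7,r); (24,13,l)


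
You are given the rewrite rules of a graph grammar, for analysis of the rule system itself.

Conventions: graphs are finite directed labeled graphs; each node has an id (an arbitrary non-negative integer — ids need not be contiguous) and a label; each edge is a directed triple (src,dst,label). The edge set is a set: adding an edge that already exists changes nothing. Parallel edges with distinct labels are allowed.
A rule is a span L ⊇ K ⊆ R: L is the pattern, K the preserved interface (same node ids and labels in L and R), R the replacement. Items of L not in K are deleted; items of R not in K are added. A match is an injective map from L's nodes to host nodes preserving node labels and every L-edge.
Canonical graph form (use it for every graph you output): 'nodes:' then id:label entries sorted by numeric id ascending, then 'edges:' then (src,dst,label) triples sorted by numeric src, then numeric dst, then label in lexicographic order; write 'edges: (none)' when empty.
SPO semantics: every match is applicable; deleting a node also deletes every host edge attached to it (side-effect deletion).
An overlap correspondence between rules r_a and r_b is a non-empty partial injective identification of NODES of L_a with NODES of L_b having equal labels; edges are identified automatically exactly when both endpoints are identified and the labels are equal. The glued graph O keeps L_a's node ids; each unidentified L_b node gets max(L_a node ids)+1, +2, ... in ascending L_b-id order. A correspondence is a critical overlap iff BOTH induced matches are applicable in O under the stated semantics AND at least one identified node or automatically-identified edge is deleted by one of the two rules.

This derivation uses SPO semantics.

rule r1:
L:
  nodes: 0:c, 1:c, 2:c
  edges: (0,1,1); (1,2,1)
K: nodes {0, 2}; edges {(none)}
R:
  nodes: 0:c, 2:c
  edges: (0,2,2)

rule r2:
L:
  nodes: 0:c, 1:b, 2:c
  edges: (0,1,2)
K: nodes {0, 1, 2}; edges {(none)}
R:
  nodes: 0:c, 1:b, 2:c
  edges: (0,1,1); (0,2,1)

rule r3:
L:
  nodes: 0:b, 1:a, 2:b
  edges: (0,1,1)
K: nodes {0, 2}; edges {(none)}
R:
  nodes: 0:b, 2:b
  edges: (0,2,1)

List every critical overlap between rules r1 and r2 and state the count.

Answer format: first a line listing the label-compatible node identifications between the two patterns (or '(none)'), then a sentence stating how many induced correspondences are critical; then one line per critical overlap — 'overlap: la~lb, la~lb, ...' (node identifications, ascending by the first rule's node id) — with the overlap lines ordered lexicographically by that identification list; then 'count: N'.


label-compatible node identifications between L(r1) and L(r2): 0~0, 0~2, 1~0, 1~2, 2~0, 2~2
6 of the induced correspondences are critical overlaps of r1 and r2.
overlap: 0~0, 1~2
overlap: 0~2, 1~0
overlap: 1~0
overlap: 1~0, 2~2
overlap: 1~2
overlap: 1~2, 2~0
count: 6


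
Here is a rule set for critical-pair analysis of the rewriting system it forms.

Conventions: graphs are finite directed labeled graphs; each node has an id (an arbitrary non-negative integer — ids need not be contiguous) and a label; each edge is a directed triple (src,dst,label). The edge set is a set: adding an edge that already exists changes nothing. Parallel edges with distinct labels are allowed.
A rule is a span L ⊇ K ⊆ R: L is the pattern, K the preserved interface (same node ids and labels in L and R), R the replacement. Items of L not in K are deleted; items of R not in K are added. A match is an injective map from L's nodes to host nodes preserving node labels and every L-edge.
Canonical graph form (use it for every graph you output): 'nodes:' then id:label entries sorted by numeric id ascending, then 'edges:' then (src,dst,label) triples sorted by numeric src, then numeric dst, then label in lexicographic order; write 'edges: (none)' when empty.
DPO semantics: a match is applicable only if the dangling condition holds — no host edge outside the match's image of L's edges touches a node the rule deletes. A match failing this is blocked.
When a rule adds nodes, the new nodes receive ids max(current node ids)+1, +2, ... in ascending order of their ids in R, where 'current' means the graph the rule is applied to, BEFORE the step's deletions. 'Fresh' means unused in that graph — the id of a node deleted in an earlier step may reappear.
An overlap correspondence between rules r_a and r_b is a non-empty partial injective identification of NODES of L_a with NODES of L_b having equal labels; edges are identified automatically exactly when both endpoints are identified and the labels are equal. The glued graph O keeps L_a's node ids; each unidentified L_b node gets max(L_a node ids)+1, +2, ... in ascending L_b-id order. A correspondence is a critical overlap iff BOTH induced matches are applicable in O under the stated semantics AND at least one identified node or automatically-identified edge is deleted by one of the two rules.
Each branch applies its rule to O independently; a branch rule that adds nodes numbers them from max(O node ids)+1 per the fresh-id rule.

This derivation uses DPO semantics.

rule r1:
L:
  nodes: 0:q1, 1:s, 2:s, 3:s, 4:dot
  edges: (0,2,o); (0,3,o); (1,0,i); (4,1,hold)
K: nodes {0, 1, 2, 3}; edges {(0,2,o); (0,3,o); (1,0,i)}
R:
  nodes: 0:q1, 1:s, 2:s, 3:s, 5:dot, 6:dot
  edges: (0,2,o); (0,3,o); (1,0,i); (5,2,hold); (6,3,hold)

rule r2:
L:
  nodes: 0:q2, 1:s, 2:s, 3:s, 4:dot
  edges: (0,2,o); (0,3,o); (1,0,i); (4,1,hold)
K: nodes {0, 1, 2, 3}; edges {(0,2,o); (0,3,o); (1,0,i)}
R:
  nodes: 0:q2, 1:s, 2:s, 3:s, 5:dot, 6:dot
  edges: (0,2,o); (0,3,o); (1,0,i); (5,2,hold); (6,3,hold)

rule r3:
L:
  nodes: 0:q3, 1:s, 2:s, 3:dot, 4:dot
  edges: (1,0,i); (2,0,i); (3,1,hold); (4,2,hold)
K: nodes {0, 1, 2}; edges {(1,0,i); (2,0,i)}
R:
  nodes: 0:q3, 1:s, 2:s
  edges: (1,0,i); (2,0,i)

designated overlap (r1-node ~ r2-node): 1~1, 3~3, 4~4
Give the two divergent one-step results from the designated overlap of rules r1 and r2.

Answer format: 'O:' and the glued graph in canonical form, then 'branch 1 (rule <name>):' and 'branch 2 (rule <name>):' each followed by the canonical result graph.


O:
nodes: 0:q1, 1:s, 2:s, 3:s, 4:dot, 5:q2, 6:s
edges: (0,2,o); (0,3,o); (1,0,i); (1,5,i); (4,1,hold); (5,3,o); (5,6,o)
branch 1 (rule r1):
nodes: 0:q1, 1:s, 2:s, 3:s, 5:q2, 6:s, 7:dot, 8:dot
edges: (0,2,o); (0,3,o); (1,0,i); (1,5,i); (5,3,o); (5,6,o); (7,2,hold); (8,3,hold)
branch 2 (rule r2):
nodes: 0:q1, 1:s, 2:s, 3:s, 5:q2, 6:s, 7:dot, 8:dot
edges: (0,2,o); (0,3,o); (1,0,i); (1,5,i); (5,3,o); (5,6,o); (7,6,hold); (8,3,hold)


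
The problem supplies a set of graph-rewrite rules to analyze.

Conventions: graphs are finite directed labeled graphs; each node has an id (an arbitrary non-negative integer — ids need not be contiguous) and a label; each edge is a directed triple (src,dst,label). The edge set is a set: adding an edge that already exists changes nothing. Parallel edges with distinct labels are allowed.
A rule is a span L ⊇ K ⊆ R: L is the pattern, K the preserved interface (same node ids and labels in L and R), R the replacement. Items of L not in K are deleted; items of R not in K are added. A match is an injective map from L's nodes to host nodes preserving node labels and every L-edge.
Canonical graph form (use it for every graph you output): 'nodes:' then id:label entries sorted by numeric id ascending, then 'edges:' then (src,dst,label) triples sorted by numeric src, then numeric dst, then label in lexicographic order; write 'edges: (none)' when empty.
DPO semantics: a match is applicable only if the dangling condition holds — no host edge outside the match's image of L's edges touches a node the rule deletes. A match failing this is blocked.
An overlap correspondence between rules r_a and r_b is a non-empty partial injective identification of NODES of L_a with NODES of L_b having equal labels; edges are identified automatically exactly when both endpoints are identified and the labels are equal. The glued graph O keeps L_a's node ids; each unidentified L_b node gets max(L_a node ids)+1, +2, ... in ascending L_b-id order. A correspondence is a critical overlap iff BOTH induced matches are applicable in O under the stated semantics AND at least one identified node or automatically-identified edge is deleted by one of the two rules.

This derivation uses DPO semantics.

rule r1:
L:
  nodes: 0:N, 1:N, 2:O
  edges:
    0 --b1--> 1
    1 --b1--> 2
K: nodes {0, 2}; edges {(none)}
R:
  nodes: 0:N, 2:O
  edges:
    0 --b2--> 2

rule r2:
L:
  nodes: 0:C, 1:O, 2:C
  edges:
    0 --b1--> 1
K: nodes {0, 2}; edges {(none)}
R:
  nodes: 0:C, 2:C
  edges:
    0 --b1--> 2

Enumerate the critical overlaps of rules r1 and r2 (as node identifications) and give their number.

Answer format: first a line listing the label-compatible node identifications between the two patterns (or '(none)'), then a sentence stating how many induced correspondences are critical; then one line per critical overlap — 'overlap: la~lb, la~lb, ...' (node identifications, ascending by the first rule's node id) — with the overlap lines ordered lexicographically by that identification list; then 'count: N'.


label-compatible node identifications between L(r1) and L(r2): 2~1
0 of the induced correspondences are critical overlaps of r1 and r2.
count: 0


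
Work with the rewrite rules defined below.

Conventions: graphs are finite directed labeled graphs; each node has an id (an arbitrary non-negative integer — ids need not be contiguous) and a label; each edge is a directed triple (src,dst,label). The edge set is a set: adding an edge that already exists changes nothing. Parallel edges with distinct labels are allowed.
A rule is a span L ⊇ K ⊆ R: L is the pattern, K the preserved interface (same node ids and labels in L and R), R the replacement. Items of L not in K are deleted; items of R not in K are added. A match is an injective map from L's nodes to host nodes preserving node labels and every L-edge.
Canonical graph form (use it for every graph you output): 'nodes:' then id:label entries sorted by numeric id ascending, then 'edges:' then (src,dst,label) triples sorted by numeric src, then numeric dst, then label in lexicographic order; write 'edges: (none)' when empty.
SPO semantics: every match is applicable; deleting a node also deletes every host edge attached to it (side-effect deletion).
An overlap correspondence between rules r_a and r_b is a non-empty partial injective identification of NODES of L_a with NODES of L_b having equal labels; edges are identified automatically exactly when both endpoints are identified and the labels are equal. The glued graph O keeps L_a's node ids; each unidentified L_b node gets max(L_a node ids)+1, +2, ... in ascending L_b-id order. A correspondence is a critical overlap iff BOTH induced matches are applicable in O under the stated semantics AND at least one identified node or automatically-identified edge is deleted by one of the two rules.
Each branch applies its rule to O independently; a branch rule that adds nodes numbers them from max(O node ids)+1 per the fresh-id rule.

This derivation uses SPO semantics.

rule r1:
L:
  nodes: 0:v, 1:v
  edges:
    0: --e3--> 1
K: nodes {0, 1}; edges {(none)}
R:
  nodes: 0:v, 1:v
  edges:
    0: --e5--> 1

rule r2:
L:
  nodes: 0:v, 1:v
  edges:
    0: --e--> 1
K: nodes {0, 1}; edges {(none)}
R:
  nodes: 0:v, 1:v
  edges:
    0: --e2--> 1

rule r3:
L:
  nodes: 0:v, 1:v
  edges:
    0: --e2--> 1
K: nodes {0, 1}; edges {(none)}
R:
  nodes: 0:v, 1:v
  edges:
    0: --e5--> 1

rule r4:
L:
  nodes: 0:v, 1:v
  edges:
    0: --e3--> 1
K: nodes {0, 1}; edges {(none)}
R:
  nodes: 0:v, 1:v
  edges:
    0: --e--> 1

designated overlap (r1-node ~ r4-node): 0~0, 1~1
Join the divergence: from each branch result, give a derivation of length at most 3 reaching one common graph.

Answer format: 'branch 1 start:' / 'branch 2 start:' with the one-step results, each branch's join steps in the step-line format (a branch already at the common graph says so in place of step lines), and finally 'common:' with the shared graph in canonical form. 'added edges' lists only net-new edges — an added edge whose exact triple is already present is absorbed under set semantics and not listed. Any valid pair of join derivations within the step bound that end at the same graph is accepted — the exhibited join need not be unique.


branch 1 start:
nodes: 0:v, 1:v
edges: (0,1,e5)
branch 2 start:
nodes: 0:v, 1:v
edges: (0,1,e)
branch 1: already at the common graph (0 steps)
branch 2 step 1: rule r2; match: 0->0, 1->1; deleted nodes (none); deleted edges (0,1,e); added nodes (none); added edges (0,1,e2); result: nodes: 0:v, 1:v edges: (0,1,e2)
branch 2 step 2: rule r3; match: 0->0, 1->1; deleted nodes (none); deleted edges (0,1,e2); added nodes (none); added edges (0,1,e5); result: nodes: 0:v, 1:v edges: (0,1,e5)
common:
nodes: 0:v, 1:v
edges: (0,1,e5)


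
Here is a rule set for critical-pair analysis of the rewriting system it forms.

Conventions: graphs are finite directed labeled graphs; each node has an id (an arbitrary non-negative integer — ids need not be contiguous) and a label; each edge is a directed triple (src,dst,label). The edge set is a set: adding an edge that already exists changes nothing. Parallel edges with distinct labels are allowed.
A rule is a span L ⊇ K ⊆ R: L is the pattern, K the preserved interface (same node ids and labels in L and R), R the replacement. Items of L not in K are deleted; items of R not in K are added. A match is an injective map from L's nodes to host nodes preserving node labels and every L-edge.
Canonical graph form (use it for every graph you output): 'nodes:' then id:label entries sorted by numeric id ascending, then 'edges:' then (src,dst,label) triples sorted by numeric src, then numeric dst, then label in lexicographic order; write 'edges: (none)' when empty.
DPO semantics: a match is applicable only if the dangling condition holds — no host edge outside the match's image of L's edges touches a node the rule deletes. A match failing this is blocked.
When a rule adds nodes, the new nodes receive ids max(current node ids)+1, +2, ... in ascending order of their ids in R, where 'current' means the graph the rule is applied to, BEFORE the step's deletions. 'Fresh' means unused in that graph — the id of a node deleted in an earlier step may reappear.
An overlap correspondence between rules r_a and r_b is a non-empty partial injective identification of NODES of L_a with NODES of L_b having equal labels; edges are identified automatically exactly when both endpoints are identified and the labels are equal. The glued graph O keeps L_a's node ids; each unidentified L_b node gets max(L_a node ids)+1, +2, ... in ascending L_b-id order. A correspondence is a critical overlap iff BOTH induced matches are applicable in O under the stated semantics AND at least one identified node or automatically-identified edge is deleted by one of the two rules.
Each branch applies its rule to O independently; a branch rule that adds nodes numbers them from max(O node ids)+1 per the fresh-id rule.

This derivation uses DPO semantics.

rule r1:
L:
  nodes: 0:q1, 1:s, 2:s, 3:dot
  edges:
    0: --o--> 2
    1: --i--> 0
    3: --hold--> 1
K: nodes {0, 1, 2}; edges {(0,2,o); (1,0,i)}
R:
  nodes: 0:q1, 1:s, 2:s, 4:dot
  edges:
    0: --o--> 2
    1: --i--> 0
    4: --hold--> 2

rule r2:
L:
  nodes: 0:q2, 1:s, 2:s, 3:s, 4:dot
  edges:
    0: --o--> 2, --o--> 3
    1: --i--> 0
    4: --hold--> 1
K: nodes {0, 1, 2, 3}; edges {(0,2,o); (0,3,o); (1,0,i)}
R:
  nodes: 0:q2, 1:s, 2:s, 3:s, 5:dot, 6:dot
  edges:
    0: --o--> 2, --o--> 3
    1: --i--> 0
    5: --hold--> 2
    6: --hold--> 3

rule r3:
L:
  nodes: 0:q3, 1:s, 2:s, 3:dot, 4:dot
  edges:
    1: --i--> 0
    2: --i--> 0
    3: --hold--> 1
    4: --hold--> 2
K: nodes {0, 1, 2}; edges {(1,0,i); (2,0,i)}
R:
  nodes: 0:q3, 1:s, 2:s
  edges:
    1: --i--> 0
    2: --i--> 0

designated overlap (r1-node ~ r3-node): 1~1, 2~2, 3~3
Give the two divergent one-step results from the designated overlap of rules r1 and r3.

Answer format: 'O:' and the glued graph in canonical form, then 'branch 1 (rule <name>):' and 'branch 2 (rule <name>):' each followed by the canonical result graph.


O:
nodes: 0:q1, 1:s, 2:s, 3:dot, 4:q3, 5:dot
edges: (0,2,o); (1,0,i); (1,4,i); (2,4,i); (3,1,hold); (5,2,hold)
branch 1 (rule r1):
nodes: 0:q1, 1:s, 2:s, 4:q3, 5:dot, 6:dot
edges: (0,2,o); (1,0,i); (1,4,i); (2,4,i); (5,2,hold); (6,2,hold)
branch 2 (rule r3):
nodes: 0:q1, 1:s, 2:s, 4:q3
edges: (0,2,o); (1,0,i); (1,4,i); (2,4,i)
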